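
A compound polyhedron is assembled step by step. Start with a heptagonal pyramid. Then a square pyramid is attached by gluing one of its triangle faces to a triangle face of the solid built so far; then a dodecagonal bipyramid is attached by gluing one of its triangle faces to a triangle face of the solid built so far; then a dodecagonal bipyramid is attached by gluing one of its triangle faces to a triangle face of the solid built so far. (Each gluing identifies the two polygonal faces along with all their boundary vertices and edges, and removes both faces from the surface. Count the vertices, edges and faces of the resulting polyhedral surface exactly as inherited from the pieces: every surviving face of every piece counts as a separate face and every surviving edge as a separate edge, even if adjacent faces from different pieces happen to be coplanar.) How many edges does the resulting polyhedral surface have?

85

A heptagonal pyramid: V=8, E=14, F=8.
Attach a square pyramid (V=5, E=8, F=5) along a 3-gon: merge 3 vertices and 3 edges, delete both glued faces → V=10, E=19, F=11.
Attach a dodecagonal bipyramid (V=14, E=36, F=24) along a 3-gon: merge 3 vertices and 3 edges, delete both glued faces → V=21, E=52, F=33.
Attach a dodecagonal bipyramid (V=14, E=36, F=24) along a 3-gon: merge 3 vertices and 3 edges, delete both glued faces → V=32, E=85, F=55.
Check: V − E + F = 32 − 85 + 55 = 2.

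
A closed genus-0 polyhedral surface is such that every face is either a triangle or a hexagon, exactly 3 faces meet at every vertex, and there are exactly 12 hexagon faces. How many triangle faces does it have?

4

Let x be the number of triangles; then F = 12 + x.
Edge–face incidences: 2E = 6·12 + 3·x = 72 + 3x.
Every vertex has degree 3, so 3V = 2E.
Euler: V − E + F = 2 ⇒ (2E)/3 − E + (12 + x) = 2.
Multiply by 6: 2·(2E) − 3·(2E) + 6·(12 + x) = 12, i.e. 72 + 6x − (72 + 3x) = 12.
Collecting terms: 3x = 12, so x = 4.
Then 2E = 72 + 3·4 = 84, so E = 42, V = 2E/3 = 28, F = 12 + 4 = 16.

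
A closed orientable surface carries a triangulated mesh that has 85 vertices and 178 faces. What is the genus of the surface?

Every face is a triangle, so 2E = 3·178 = 534, giving E = 267.
χ = V − E + F = 85 − 267 + 178 = -4.
For a closed orientable surface χ = 2 − 2g, so g = (2 − (-4))/2 = 3.

3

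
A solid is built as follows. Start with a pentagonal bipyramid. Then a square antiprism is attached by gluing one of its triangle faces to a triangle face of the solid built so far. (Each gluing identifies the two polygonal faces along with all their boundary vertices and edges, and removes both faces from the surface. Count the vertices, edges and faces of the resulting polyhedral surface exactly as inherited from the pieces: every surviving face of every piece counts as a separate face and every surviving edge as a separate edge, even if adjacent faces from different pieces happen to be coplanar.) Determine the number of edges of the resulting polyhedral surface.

A pentagonal bipyramid: V=7, E=15, F=10.
Attach a square antiprism (V=8, E=16, F=10) along a 3-gon: merge 3 vertices and 3 edges, delete both glued faces → V=12, E=28, F=18.
Check: V − E + F = 12 − 28 + 18 = 2.

28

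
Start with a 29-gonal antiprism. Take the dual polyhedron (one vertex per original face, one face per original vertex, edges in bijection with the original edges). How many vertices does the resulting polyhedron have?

The base solid has V = 58, E = 116, F = 60.
The dual swaps V and F and preserves E: V′ = F = 60, E′ = E = 116, F′ = V = 58.

60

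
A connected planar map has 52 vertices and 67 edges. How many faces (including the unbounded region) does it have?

Euler's formula for a connected plane graph: V − E + F = 2, so F = 2 − 52 + 67 = 17.

17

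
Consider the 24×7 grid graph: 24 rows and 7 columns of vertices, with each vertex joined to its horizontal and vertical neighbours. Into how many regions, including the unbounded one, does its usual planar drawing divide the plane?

139

The grid has V = 24·7 = 168 vertices and E = 24·6 + 7·23 = 305 edges.
F = 2 − V + E = 2 − 168 + 305 = 139.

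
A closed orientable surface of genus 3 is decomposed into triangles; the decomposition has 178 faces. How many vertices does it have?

χ = 2 − 2·3 = -4, and every face is a triangle so 3F = 2E.
E = 3·178/2 = 267. Then V = -4 + E − F = -4 + 267 − 178 = 85.

85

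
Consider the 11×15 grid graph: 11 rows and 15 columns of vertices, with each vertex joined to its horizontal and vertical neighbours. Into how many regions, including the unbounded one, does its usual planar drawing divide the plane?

The grid has V = 11·15 = 165 vertices and E = 11·14 + 15·10 = 304 edges.
F = 2 − V + E = 2 − 165 + 304 = 141.

141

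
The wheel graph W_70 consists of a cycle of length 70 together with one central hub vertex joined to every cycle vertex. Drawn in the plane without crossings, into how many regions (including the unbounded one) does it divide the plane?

71

W_70 has V = 70 + 1 = 71 vertices and E = 2·70 = 140 edges.
By Euler's formula F = 2 − V + E = 2 − 71 + 140 = 71.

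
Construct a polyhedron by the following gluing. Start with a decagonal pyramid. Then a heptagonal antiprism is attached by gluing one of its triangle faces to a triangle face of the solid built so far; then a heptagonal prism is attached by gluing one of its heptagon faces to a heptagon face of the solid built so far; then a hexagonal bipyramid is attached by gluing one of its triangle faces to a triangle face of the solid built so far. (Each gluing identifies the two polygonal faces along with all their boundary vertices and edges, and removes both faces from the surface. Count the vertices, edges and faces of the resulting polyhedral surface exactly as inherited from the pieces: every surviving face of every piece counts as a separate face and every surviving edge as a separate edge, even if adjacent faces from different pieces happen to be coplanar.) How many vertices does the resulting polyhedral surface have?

34

A decagonal pyramid: V=11, E=20, F=11.
Attach a heptagonal antiprism (V=14, E=28, F=16) along a 3-gon: merge 3 vertices and 3 edges, delete both glued faces → V=22, E=45, F=25.
Attach a heptagonal prism (V=14, E=21, F=9) along a 7-gon: merge 7 vertices and 7 edges, delete both glued faces → V=29, E=59, F=32.
Attach a hexagonal bipyramid (V=8, E=18, F=12) along a 3-gon: merge 3 vertices and 3 edges, delete both glued faces → V=34, E=74, F=42.
Check: V − E + F = 34 − 74 + 42 = 2.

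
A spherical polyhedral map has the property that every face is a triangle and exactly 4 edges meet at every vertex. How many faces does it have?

Each face has 3 edges and each edge borders two faces, so 2E = 3F.
Each vertex has degree 4, so 4V = 2E and hence V = 3F/4.
Euler: V − E + F = 2 ⇒ (3F/4) − (3F/2) + F = 2.
Multiply by 8: (6 − 12 + 8)F = 16, i.e. 2F = 16.
So F = 8, E = 3·8/2 = 12, V = 3·8/4 = 6.

8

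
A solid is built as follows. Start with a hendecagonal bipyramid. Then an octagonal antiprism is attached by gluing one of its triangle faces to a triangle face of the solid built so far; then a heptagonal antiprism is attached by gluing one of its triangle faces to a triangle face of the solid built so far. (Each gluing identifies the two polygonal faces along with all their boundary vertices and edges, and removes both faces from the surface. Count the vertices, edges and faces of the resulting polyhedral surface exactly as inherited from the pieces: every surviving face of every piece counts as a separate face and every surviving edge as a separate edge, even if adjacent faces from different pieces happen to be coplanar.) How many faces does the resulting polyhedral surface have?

52

A hendecagonal bipyramid: V=13, E=33, F=22.
Attach an octagonal antiprism (V=16, E=32, F=18) along a 3-gon: merge 3 vertices and 3 edges, delete both glued faces → V=26, E=62, F=38.
Attach a heptagonal antiprism (V=14, E=28, F=16) along a 3-gon: merge 3 vertices and 3 edges, delete both glued faces → V=37, E=87, F=52.
Check: V − E + F = 37 − 87 + 52 = 2.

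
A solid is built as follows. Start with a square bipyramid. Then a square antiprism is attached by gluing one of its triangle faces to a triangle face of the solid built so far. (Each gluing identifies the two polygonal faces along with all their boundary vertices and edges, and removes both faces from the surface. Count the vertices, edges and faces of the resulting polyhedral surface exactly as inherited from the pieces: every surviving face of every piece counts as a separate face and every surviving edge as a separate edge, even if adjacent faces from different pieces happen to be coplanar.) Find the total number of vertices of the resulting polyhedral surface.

11

A square bipyramid: V=6, E=12, F=8.
Attach a square antiprism (V=8, E=16, F=10) along a 3-gon: merge 3 vertices and 3 edges, delete both glued faces → V=11, E=25, F=16.
Check: V − E + F = 11 − 25 + 16 = 2.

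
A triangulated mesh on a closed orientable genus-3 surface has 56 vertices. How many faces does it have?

χ = 2 − 2·3 = -4, and every face is a triangle so 3F = 2E.
V − E + F = -4 with E = 3F/2 gives 56 − (3/2 − 1)·F = -4, so F = 120 and E = 180.

120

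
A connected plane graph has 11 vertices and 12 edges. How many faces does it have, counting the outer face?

3

Euler's formula for a connected plane graph: V − E + F = 2, so F = 2 − 11 + 12 = 3.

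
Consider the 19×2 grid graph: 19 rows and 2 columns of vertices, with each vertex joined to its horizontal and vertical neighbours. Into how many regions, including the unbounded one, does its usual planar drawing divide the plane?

The grid has V = 19·2 = 38 vertices and E = 19·1 + 2·18 = 55 edges.
F = 2 − V + E = 2 − 38 + 55 = 19.

19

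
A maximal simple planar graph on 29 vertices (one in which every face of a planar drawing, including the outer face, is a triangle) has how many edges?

In a plane triangulation 3F = 2E and V − E + F = 2, so E = 3V − 6 = 3·29 − 6 = 81.

81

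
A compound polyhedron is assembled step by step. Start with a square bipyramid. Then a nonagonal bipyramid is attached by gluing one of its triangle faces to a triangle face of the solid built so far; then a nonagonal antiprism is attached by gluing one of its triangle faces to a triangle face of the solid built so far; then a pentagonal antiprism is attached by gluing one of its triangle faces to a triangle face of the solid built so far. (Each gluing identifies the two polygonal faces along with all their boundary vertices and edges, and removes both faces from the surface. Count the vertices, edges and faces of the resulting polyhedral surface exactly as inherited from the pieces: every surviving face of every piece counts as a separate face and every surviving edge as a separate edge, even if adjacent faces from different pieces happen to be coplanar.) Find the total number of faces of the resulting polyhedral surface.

A square bipyramid: V=6, E=12, F=8.
Attach a nonagonal bipyramid (V=11, E=27, F=18) along a 3-gon: merge 3 vertices and 3 edges, delete both glued faces → V=14, E=36, F=24.
Attach a nonagonal antiprism (V=18, E=36, F=20) along a 3-gon: merge 3 vertices and 3 edges, delete both glued faces → V=29, E=69, F=42.
Attach a pentagonal antiprism (V=10, E=20, F=12) along a 3-gon: merge 3 vertices and 3 edges, delete both glued faces → V=36, E=86, F=52.
Check: V − E + F = 36 − 86 + 52 = 2.

52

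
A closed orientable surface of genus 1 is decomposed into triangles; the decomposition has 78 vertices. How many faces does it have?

χ = 2 − 2·1 = 0, and every face is a triangle so 3F = 2E.
V − E + F = 0 with E = 3F/2 gives 78 − (3/2 − 1)·F = 0, so F = 156 and E = 234.

156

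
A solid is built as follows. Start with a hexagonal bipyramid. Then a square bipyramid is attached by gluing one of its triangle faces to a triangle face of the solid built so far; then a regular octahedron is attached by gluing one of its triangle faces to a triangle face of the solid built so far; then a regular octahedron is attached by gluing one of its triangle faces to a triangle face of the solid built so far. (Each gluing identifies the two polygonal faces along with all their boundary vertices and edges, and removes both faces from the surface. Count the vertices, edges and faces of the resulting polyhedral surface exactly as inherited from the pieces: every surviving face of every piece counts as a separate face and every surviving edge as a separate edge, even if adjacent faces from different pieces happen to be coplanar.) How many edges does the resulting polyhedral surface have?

A hexagonal bipyramid: V=8, E=18, F=12.
Attach a square bipyramid (V=6, E=12, F=8) along a 3-gon: merge 3 vertices and 3 edges, delete both glued faces → V=11, E=27, F=18.
Attach a regular octahedron (V=6, E=12, F=8) along a 3-gon: merge 3 vertices and 3 edges, delete both glued faces → V=14, E=36, F=24.
Attach a regular octahedron (V=6, E=12, F=8) along a 3-gon: merge 3 vertices and 3 edges, delete both glued faces → V=17, E=45, F=30.
Check: V − E + F = 17 − 45 + 30 = 2.

45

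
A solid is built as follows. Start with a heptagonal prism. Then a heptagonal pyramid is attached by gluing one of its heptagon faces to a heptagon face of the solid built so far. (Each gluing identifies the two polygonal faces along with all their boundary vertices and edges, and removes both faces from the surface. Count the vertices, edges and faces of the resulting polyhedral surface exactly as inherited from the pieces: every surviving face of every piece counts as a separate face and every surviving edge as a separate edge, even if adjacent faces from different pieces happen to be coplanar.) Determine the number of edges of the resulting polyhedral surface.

28

A heptagonal prism: V=14, E=21, F=9.
Attach a heptagonal pyramid (V=8, E=14, F=8) along a 7-gon: merge 7 vertices and 7 edges, delete both glued faces → V=15, E=28, F=15.
Check: V − E + F = 15 − 28 + 15 = 2.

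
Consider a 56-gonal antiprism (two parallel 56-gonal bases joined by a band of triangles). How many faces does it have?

114

An antiprism on an n-gon has two n-gon caps and 2n triangles: V = 2·56 = 112, E = 4·56 = 224, F = 2·56 + 2 = 114.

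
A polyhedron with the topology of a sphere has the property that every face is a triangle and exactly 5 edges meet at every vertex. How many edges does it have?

30

Each face has 3 edges and each edge borders two faces, so 2E = 3F.
Each vertex has degree 5, so 5V = 2E and hence V = 3F/5.
Euler: V − E + F = 2 ⇒ (3F/5) − (3F/2) + F = 2.
Multiply by 10: (6 − 15 + 10)F = 20, i.e. 1F = 20.
So F = 20, E = 3·20/2 = 30, V = 3·20/5 = 12.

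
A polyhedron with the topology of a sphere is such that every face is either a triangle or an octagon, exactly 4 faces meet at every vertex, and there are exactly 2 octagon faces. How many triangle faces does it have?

Let x be the number of triangles; then F = 2 + x.
Edge–face incidences: 2E = 8·2 + 3·x = 16 + 3x.
Every vertex has degree 4, so 4V = 2E.
Euler: V − E + F = 2 ⇒ (2E)/4 − E + (2 + x) = 2.
Multiply by 8: 2·(2E) − 4·(2E) + 8·(2 + x) = 16, i.e. 16 + 8x − 2·(16 + 3x) = 16.
Collecting terms: 2x − 16 = 16, so 2x = 32, so x = 16.
Then 2E = 16 + 3·16 = 64, so E = 32, V = 2E/4 = 16, F = 2 + 16 = 18.

16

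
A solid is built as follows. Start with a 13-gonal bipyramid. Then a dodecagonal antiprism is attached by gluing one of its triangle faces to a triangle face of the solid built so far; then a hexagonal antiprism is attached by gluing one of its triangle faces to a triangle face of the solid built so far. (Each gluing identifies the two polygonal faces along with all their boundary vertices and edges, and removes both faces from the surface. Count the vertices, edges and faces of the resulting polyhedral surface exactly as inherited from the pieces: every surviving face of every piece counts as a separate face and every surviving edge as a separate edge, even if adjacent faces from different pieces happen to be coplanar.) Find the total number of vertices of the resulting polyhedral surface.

45

A 13-gonal bipyramid: V=15, E=39, F=26.
Attach a dodecagonal antiprism (V=24, E=48, F=26) along a 3-gon: merge 3 vertices and 3 edges, delete both glued faces → V=36, E=84, F=50.
Attach a hexagonal antiprism (V=12, E=24, F=14) along a 3-gon: merge 3 vertices and 3 edges, delete both glued faces → V=45, E=105, F=62.
Check: V − E + F = 45 − 105 + 62 = 2.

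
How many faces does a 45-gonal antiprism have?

An antiprism on an n-gon has two n-gon caps and 2n triangles: V = 2·45 = 90, E = 4·45 = 180, F = 2·45 + 2 = 92.

92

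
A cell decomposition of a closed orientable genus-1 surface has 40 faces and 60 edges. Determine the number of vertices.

For a closed orientable surface of genus 1, χ = 2 − 2·1 = 0.
V = 0 + E − F = 0 + 60 − 40 = 20.

20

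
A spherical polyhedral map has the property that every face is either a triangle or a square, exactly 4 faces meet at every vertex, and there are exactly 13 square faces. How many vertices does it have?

Let x be the number of triangles; then F = 13 + x.
Edge–face incidences: 2E = 4·13 + 3·x = 52 + 3x.
Every vertex has degree 4, so 4V = 2E.
Euler: V − E + F = 2 ⇒ (2E)/4 − E + (13 + x) = 2.
Multiply by 8: 2·(2E) − 4·(2E) + 8·(13 + x) = 16, i.e. 104 + 8x − 2·(52 + 3x) = 16.
Collecting terms: 2x = 16, so x = 8.
Then 2E = 52 + 3·8 = 76, so E = 38, V = 2E/4 = 19, F = 13 + 8 = 21.

19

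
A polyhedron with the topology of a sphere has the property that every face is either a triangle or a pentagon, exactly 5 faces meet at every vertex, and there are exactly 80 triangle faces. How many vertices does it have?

60

Let x be the number of pentagons; then F = 80 + x.
Edge–face incidences: 2E = 3·80 + 5·x = 240 + 5x.
Every vertex has degree 5, so 5V = 2E.
Euler: V − E + F = 2 ⇒ (2E)/5 − E + (80 + x) = 2.
Multiply by 10: 2·(2E) − 5·(2E) + 10·(80 + x) = 20, i.e. 800 + 10x − 3·(240 + 5x) = 20.
Collecting terms: −5x + 80 = 20, so −5x = −60, so x = 12.
Then 2E = 240 + 5·12 = 300, so E = 150, V = 2E/5 = 60, F = 80 + 12 = 92.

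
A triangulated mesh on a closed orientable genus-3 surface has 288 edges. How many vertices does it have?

92

χ = 2 − 2·3 = -4, and every face is a triangle so 3F = 2E.
F = 2E/3 = 192. Then V = -4 + E − F = -4 + 288 − 192 = 92.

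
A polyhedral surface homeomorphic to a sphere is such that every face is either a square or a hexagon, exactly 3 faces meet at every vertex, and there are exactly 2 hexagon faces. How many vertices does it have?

Let x be the number of squares; then F = 2 + x.
Edge–face incidences: 2E = 6·2 + 4·x = 12 + 4x.
Every vertex has degree 3, so 3V = 2E.
Euler: V − E + F = 2 ⇒ (2E)/3 − E + (2 + x) = 2.
Multiply by 6: 2·(2E) − 3·(2E) + 6·(2 + x) = 12, i.e. 12 + 6x − (12 + 4x) = 12.
Collecting terms: 2x = 12, so x = 6.
Then 2E = 12 + 4·6 = 36, so E = 18, V = 2E/3 = 12, F = 2 + 6 = 8.

12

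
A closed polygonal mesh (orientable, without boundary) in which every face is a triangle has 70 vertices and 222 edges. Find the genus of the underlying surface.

3

Every face is a triangle and each edge borders two faces, so 3F = 2·222, giving F = 148.
χ = V − E + F = 70 − 222 + 148 = -4.
For a closed orientable surface χ = 2 − 2g, so g = (2 − (-4))/2 = 3.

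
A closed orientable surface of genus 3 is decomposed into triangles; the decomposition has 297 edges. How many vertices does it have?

95

χ = 2 − 2·3 = -4, and every face is a triangle so 3F = 2E.
F = 2E/3 = 198. Then V = -4 + E − F = -4 + 297 − 198 = 95.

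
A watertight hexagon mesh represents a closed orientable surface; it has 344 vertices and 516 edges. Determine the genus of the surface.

Every face is a hexagon and each edge borders two faces, so 6F = 2·516, giving F = 172.
χ = V − E + F = 344 − 516 + 172 = 0.
For a closed orientable surface χ = 2 − 2g, so g = (2 − (0))/2 = 1.

1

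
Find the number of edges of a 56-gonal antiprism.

An antiprism on an n-gon has two n-gon caps and 2n triangles: V = 2·56 = 112, E = 4·56 = 224, F = 2·56 + 2 = 114.

224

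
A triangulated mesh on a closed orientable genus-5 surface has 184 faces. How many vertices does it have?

χ = 2 − 2·5 = -8, and every face is a triangle so 3F = 2E.
E = 3·184/2 = 276. Then V = -8 + E − F = -8 + 276 − 184 = 84.

84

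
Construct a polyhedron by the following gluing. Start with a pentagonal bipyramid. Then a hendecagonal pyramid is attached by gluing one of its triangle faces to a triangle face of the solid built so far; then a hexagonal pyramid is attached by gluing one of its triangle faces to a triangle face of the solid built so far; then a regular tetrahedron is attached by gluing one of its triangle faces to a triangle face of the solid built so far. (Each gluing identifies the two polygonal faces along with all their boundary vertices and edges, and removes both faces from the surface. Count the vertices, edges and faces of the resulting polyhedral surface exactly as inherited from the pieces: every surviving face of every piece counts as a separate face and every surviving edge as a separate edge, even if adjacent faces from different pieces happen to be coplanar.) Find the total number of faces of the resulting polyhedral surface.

27

A pentagonal bipyramid: V=7, E=15, F=10.
Attach a hendecagonal pyramid (V=12, E=22, F=12) along a 3-gon: merge 3 vertices and 3 edges, delete both glued faces → V=16, E=34, F=20.
Attach a hexagonal pyramid (V=7, E=12, F=7) along a 3-gon: merge 3 vertices and 3 edges, delete both glued faces → V=20, E=43, F=25.
Attach a regular tetrahedron (V=4, E=6, F=4) along a 3-gon: merge 3 vertices and 3 edges, delete both glued faces → V=21, E=46, F=27.
Check: V − E + F = 21 − 46 + 27 = 2.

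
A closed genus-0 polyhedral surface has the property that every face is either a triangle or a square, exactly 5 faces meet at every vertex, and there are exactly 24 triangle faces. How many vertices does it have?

16

Let x be the number of squares; then F = 24 + x.
Edge–face incidences: 2E = 3·24 + 4·x = 72 + 4x.
Every vertex has degree 5, so 5V = 2E.
Euler: V − E + F = 2 ⇒ (2E)/5 − E + (24 + x) = 2.
Multiply by 10: 2·(2E) − 5·(2E) + 10·(24 + x) = 20, i.e. 240 + 10x − 3·(72 + 4x) = 20.
Collecting terms: −2x + 24 = 20, so −2x = −4, so x = 2.
Then 2E = 72 + 4·2 = 80, so E = 40, V = 2E/5 = 16, F = 24 + 2 = 26.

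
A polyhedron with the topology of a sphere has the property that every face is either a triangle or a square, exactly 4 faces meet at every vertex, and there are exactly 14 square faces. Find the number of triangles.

8

Let x be the number of triangles; then F = 14 + x.
Edge–face incidences: 2E = 4·14 + 3·x = 56 + 3x.
Every vertex has degree 4, so 4V = 2E.
Euler: V − E + F = 2 ⇒ (2E)/4 − E + (14 + x) = 2.
Multiply by 8: 2·(2E) − 4·(2E) + 8·(14 + x) = 16, i.e. 112 + 8x − 2·(56 + 3x) = 16.
Collecting terms: 2x = 16, so x = 8.
Then 2E = 56 + 3·8 = 80, so E = 40, V = 2E/4 = 20, F = 14 + 8 = 22.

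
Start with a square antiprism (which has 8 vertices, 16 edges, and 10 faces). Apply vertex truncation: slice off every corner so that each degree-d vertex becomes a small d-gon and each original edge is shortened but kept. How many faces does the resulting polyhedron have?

18

Truncation replaces each original edge-end by a new vertex, so V′ = 2E = 32.
Each original edge survives, and each old vertex of degree d contributes d new edges; summing degrees gives Σd = 2E, so E′ = E + 2E = 3E = 48.
Each original face survives and each original vertex becomes one new face: F′ = F + V = 18.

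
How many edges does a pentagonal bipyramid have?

A bipyramid over an n-gon has 2n triangular faces and n + 2 vertices: V = 5 + 2 = 7, E = 3·5 = 15, F = 2·5 = 10.
Check: V − E + F = 7 − 15 + 10 = 2.

15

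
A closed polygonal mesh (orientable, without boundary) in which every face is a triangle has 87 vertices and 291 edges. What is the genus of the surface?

Every face is a triangle and each edge borders two faces, so 3F = 2·291, giving F = 194.
χ = V − E + F = 87 − 291 + 194 = -10.
For a closed orientable surface χ = 2 − 2g, so g = (2 − (-10))/2 = 6.

6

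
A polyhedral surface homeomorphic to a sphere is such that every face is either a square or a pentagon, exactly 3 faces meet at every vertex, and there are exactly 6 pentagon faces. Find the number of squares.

3

Let x be the number of squares; then F = 6 + x.
Edge–face incidences: 2E = 5·6 + 4·x = 30 + 4x.
Every vertex has degree 3, so 3V = 2E.
Euler: V − E + F = 2 ⇒ (2E)/3 − E + (6 + x) = 2.
Multiply by 6: 2·(2E) − 3·(2E) + 6·(6 + x) = 12, i.e. 36 + 6x − (30 + 4x) = 12.
Collecting terms: 2x + 6 = 12, so 2x = 6, so x = 3.
Then 2E = 30 + 4·3 = 42, so E = 21, V = 2E/3 = 14, F = 6 + 3 = 9.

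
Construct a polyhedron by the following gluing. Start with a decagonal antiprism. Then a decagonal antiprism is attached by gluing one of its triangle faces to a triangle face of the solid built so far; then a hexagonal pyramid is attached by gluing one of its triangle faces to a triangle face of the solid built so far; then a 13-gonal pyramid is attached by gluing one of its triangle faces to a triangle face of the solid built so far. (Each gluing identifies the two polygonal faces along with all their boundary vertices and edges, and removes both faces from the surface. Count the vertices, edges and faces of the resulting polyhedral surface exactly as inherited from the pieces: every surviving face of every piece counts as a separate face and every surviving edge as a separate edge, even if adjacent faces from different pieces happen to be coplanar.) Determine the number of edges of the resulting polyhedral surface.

A decagonal antiprism: V=20, E=40, F=22.
Attach a decagonal antiprism (V=20, E=40, F=22) along a 3-gon: merge 3 vertices and 3 edges, delete both glued faces → V=37, E=77, F=42.
Attach a hexagonal pyramid (V=7, E=12, F=7) along a 3-gon: merge 3 vertices and 3 edges, delete both glued faces → V=41, E=86, F=47.
Attach a 13-gonal pyramid (V=14, E=26, F=14) along a 3-gon: merge 3 vertices and 3 edges, delete both glued faces → V=52, E=109, F=59.
Check: V − E + F = 52 − 109 + 59 = 2.

109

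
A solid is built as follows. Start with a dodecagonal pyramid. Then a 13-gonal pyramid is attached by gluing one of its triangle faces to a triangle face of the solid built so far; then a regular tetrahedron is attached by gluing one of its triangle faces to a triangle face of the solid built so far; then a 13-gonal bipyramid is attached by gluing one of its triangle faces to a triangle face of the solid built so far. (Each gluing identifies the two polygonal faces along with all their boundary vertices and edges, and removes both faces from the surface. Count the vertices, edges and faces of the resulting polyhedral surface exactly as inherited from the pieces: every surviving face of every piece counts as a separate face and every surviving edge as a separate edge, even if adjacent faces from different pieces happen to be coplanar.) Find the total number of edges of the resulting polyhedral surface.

86

A dodecagonal pyramid: V=13, E=24, F=13.
Attach a 13-gonal pyramid (V=14, E=26, F=14) along a 3-gon: merge 3 vertices and 3 edges, delete both glued faces → V=24, E=47, F=25.
Attach a regular tetrahedron (V=4, E=6, F=4) along a 3-gon: merge 3 vertices and 3 edges, delete both glued faces → V=25, E=50, F=27.
Attach a 13-gonal bipyramid (V=15, E=39, F=26) along a 3-gon: merge 3 vertices and 3 edges, delete both glued faces → V=37, E=86, F=51.
Check: V − E + F = 37 − 86 + 51 = 2.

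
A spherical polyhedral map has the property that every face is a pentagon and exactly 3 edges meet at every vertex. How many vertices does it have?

20

Each face has 5 edges and each edge borders two faces, so 2E = 5F.
Each vertex has degree 3, so 3V = 2E and hence V = 5F/3.
Euler: V − E + F = 2 ⇒ (5F/3) − (5F/2) + F = 2.
Multiply by 6: (10 − 15 + 6)F = 12, i.e. 1F = 12.
So F = 12, E = 5·12/2 = 30, V = 5·12/3 = 20.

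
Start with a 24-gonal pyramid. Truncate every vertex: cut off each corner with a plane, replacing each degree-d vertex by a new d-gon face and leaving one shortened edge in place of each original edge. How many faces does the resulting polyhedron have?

50

The base solid has V = 25, E = 48, F = 25.
Truncation replaces each original edge-end by a new vertex, so V′ = 2E = 96.
Each original edge survives, and each old vertex of degree d contributes d new edges; summing degrees gives Σd = 2E, so E′ = E + 2E = 3E = 144.
Each original face survives and each original vertex becomes one new face: F′ = F + V = 50.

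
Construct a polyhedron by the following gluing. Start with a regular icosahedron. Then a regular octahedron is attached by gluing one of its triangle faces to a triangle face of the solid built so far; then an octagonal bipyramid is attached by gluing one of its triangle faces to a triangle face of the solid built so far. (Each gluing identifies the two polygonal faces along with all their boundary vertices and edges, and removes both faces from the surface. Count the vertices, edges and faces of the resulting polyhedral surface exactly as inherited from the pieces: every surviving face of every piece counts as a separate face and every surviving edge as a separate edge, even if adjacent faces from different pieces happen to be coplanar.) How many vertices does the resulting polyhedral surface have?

A regular icosahedron: V=12, E=30, F=20.
Attach a regular octahedron (V=6, E=12, F=8) along a 3-gon: merge 3 vertices and 3 edges, delete both glued faces → V=15, E=39, F=26.
Attach an octagonal bipyramid (V=10, E=24, F=16) along a 3-gon: merge 3 vertices and 3 edges, delete both glued faces → V=22, E=60, F=40.
Check: V − E + F = 22 − 60 + 40 = 2.

22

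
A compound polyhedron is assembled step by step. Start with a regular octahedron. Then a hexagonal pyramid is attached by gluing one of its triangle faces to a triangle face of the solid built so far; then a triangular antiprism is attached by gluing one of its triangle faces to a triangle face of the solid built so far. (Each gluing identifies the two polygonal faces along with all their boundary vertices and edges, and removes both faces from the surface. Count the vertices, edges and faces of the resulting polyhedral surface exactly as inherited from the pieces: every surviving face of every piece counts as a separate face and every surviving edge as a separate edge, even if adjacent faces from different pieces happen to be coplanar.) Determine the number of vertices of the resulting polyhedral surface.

13

A regular octahedron: V=6, E=12, F=8.
Attach a hexagonal pyramid (V=7, E=12, F=7) along a 3-gon: merge 3 vertices and 3 edges, delete both glued faces → V=10, E=21, F=13.
Attach a triangular antiprism (V=6, E=12, F=8) along a 3-gon: merge 3 vertices and 3 edges, delete both glued faces → V=13, E=30, F=19.
Check: V − E + F = 13 − 30 + 19 = 2.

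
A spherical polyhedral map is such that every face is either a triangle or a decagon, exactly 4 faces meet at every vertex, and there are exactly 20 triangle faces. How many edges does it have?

40

Let x be the number of decagons; then F = 20 + x.
Edge–face incidences: 2E = 3·20 + 10·x = 60 + 10x.
Every vertex has degree 4, so 4V = 2E.
Euler: V − E + F = 2 ⇒ (2E)/4 − E + (20 + x) = 2.
Multiply by 8: 2·(2E) − 4·(2E) + 8·(20 + x) = 16, i.e. 160 + 8x − 2·(60 + 10x) = 16.
Collecting terms: −12x + 40 = 16, so −12x = −24, so x = 2.
Then 2E = 60 + 10·2 = 80, so E = 40, V = 2E/4 = 20, F = 20 + 2 = 22.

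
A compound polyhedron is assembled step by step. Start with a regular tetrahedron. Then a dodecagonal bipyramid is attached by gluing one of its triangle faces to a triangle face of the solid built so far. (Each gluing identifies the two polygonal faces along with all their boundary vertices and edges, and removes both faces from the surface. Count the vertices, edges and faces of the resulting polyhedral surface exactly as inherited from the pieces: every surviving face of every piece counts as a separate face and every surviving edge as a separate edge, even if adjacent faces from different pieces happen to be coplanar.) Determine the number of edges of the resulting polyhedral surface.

39

A regular tetrahedron: V=4, E=6, F=4.
Attach a dodecagonal bipyramid (V=14, E=36, F=24) along a 3-gon: merge 3 vertices and 3 edges, delete both glued faces → V=15, E=39, F=26.
Check: V − E + F = 15 − 39 + 26 = 2.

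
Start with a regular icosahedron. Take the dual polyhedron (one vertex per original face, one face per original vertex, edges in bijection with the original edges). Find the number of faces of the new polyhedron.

The base solid has V = 12, E = 30, F = 20.
The dual swaps V and F and preserves E: V′ = F = 20, E′ = E = 30, F′ = V = 12.

12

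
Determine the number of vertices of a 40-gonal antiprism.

An antiprism on an n-gon has two n-gon caps and 2n triangles: V = 2·40 = 80, E = 4·40 = 160, F = 2·40 + 2 = 82.

80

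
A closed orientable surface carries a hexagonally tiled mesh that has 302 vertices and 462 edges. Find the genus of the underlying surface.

Every face is a hexagon and each edge borders two faces, so 6F = 2·462, giving F = 154.
χ = V − E + F = 302 − 462 + 154 = -6.
For a closed orientable surface χ = 2 − 2g, so g = (2 − (-6))/2 = 4.

4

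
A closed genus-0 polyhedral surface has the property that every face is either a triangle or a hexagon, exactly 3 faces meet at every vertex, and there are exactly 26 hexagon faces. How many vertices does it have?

56

Let x be the number of triangles; then F = 26 + x.
Edge–face incidences: 2E = 6·26 + 3·x = 156 + 3x.
Every vertex has degree 3, so 3V = 2E.
Euler: V − E + F = 2 ⇒ (2E)/3 − E + (26 + x) = 2.
Multiply by 6: 2·(2E) − 3·(2E) + 6·(26 + x) = 12, i.e. 156 + 6x − (156 + 3x) = 12.
Collecting terms: 3x = 12, so x = 4.
Then 2E = 156 + 3·4 = 168, so E = 84, V = 2E/3 = 56, F = 26 + 4 = 30.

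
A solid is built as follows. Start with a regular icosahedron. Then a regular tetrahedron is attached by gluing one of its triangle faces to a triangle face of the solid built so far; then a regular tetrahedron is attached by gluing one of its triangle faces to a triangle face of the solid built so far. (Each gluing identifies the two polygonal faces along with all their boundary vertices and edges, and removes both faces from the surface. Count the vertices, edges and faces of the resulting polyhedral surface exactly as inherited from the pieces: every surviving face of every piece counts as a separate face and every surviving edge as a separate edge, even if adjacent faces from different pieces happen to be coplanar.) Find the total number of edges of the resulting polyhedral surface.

A regular icosahedron: V=12, E=30, F=20.
Attach a regular tetrahedron (V=4, E=6, F=4) along a 3-gon: merge 3 vertices and 3 edges, delete both glued faces → V=13, E=33, F=22.
Attach a regular tetrahedron (V=4, E=6, F=4) along a 3-gon: merge 3 vertices and 3 edges, delete both glued faces → V=14, E=36, F=24.
Check: V − E + F = 14 − 36 + 24 = 2.

36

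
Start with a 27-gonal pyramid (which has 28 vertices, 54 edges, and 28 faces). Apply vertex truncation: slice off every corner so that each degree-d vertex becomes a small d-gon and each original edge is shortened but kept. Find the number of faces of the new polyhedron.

56

Truncation replaces each original edge-end by a new vertex, so V′ = 2E = 108.
Each original edge survives, and each old vertex of degree d contributes d new edges; summing degrees gives Σd = 2E, so E′ = E + 2E = 3E = 162.
Each original face survives and each original vertex becomes one new face: F′ = F + V = 56.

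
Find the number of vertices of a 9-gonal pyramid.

10

A pyramid on an n-gon base has one n-gon and n triangles: V = 9 + 1 = 10, E = 2·9 = 18, F = 9 + 1 = 10.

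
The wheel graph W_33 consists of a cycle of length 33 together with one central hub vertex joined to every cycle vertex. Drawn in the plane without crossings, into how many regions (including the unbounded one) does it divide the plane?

34

W_33 has V = 33 + 1 = 34 vertices and E = 2·33 = 66 edges.
By Euler's formula F = 2 − V + E = 2 − 34 + 66 = 34.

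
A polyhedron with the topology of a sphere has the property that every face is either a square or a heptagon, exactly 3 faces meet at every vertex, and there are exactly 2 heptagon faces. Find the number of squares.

7

Let x be the number of squares; then F = 2 + x.
Edge–face incidences: 2E = 7·2 + 4·x = 14 + 4x.
Every vertex has degree 3, so 3V = 2E.
Euler: V − E + F = 2 ⇒ (2E)/3 − E + (2 + x) = 2.
Multiply by 6: 2·(2E) − 3·(2E) + 6·(2 + x) = 12, i.e. 12 + 6x − (14 + 4x) = 12.
Collecting terms: 2x − 2 = 12, so 2x = 14, so x = 7.
Then 2E = 14 + 4·7 = 42, so E = 21, V = 2E/3 = 14, F = 2 + 7 = 9.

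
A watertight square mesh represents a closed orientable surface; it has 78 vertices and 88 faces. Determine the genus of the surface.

Every face is a square, so 2E = 4·88 = 352, giving E = 176.
χ = V − E + F = 78 − 176 + 88 = -10.
For a closed orientable surface χ = 2 − 2g, so g = (2 − (-10))/2 = 6.

6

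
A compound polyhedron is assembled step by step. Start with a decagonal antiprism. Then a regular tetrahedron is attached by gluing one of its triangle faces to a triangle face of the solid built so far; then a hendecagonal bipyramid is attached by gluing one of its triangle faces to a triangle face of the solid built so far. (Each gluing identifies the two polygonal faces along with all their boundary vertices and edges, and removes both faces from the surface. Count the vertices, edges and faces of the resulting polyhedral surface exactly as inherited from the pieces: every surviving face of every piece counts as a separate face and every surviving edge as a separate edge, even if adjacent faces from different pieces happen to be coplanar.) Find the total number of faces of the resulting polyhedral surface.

44

A decagonal antiprism: V=20, E=40, F=22.
Attach a regular tetrahedron (V=4, E=6, F=4) along a 3-gon: merge 3 vertices and 3 edges, delete both glued faces → V=21, E=43, F=24.
Attach a hendecagonal bipyramid (V=13, E=33, F=22) along a 3-gon: merge 3 vertices and 3 edges, delete both glued faces → V=31, E=73, F=44.
Check: V − E + F = 31 − 73 + 44 = 2.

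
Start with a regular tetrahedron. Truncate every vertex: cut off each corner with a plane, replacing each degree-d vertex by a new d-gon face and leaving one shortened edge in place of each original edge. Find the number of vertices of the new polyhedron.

12

The base solid has V = 4, E = 6, F = 4.
Truncation replaces each original edge-end by a new vertex, so V′ = 2E = 12.
Each original edge survives, and each old vertex of degree d contributes d new edges; summing degrees gives Σd = 2E, so E′ = E + 2E = 3E = 18.
Each original face survives and each original vertex becomes one new face: F′ = F + V = 8.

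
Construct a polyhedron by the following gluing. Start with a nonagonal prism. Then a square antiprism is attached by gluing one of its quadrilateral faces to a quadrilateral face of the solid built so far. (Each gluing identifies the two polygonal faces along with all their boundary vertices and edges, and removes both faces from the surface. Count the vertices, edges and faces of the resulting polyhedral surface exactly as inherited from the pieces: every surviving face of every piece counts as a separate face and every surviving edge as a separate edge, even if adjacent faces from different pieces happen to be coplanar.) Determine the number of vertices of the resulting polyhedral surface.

22

A nonagonal prism: V=18, E=27, F=11.
Attach a square antiprism (V=8, E=16, F=10) along a 4-gon: merge 4 vertices and 4 edges, delete both glued faces → V=22, E=39, F=19.
Check: V − E + F = 22 − 39 + 19 = 2.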